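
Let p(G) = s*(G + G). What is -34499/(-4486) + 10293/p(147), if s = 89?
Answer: 79072936/9781723 ≈ 8.0837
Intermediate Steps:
p(G) = 178*G (p(G) = 89*(G + G) = 89*(2*G) = 178*G)
-34499/(-4486) + 10293/p(147) = -34499/(-4486) + 10293/((178*147)) = -34499*(-1/4486) + 10293/26166 = 34499/4486 + 10293*(1/26166) = 34499/4486 + 3431/8722 = 79072936/9781723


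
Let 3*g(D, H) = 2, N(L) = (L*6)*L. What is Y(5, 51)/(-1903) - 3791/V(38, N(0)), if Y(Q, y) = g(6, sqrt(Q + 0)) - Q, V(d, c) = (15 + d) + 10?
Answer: -7214000/119889 ≈ -60.172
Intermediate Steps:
N(L) = 6*L**2 (N(L) = (6*L)*L = 6*L**2)
V(d, c) = 25 + d
g(D, H) = 2/3 (g(D, H) = (1/3)*2 = 2/3)
Y(Q, y) = 2/3 - Q
Y(5, 51)/(-1903) - 3791/V(38, N(0)) = (2/3 - 1*5)/(-1903) - 3791/(25 + 38) = (2/3 - 5)*(-1/1903) - 3791/63 = -13/3*(-1/1903) - 3791*1/63 = 13/5709 - 3791/63 = -7214000/119889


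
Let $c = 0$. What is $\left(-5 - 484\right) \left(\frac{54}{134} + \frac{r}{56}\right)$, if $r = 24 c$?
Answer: $- \frac{13203}{67} \approx -197.06$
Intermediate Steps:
$r = 0$ ($r = 24 \cdot 0 = 0$)
$\left(-5 - 484\right) \left(\frac{54}{134} + \frac{r}{56}\right) = \left(-5 - 484\right) \left(\frac{54}{134} + \frac{0}{56}\right) = - 489 \left(54 \cdot \frac{1}{134} + 0 \cdot \frac{1}{56}\right) = - 489 \left(\frac{27}{67} + 0\right) = \left(-489\right) \frac{27}{67} = - \frac{13203}{67}$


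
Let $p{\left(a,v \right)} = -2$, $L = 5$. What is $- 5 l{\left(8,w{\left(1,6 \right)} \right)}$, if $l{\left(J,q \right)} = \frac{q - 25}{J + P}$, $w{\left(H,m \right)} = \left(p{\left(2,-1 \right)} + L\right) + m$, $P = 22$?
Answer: $\frac{8}{3} \approx 2.6667$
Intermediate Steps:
$w{\left(H,m \right)} = 3 + m$ ($w{\left(H,m \right)} = \left(-2 + 5\right) + m = 3 + m$)
$l{\left(J,q \right)} = \frac{-25 + q}{22 + J}$ ($l{\left(J,q \right)} = \frac{q - 25}{J + 22} = \frac{-25 + q}{22 + J}$)
$- 5 l{\left(8,w{\left(1,6 \right)} \right)} = - 5 \frac{-25 + \left(3 + 6\right)}{22 + 8} = - 5 \frac{-25 + 9}{30} = - 5 \cdot \frac{1}{30} \left(-16\right) = \left(-5\right) \left(- \frac{8}{15}\right) = \frac{8}{3}$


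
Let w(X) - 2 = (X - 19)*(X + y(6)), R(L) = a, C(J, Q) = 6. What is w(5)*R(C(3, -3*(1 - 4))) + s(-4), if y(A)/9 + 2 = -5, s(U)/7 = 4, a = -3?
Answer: -2414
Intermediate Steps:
s(U) = 28 (s(U) = 7*4 = 28)
R(L) = -3
y(A) = -63 (y(A) = -18 + 9*(-5) = -18 - 45 = -63)
w(X) = 2 + (-63 + X)*(-19 + X) (w(X) = 2 + (X - 19)*(X - 63) = 2 + (-19 + X)*(-63 + X) = 2 + (-63 + X)*(-19 + X))
w(5)*R(C(3, -3*(1 - 4))) + s(-4) = (1199 + 5² - 82*5)*(-3) + 28 = (1199 + 25 - 410)*(-3) + 28 = 814*(-3) + 28 = -2442 + 28 = -2414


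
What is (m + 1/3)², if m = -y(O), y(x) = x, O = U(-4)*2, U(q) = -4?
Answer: 625/9 ≈ 69.444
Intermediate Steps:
O = -8 (O = -4*2 = -8)
m = 8 (m = -1*(-8) = 8)
(m + 1/3)² = (8 + 1/3)² = (8 + ⅓)² = (25/3)² = 625/9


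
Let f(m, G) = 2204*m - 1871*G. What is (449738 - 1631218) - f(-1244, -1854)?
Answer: -1908538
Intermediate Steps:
f(m, G) = -1871*G + 2204*m
(449738 - 1631218) - f(-1244, -1854) = (449738 - 1631218) - (-1871*(-1854) + 2204*(-1244)) = -1181480 - (3468834 - 2741776) = -1181480 - 1*727058 = -1181480 - 727058 = -1908538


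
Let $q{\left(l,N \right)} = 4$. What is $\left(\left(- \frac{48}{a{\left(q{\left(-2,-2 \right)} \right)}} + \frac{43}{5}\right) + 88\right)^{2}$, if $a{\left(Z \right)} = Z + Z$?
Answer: $\frac{205209}{25} \approx 8208.4$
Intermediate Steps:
$a{\left(Z \right)} = 2 Z$
$\left(\left(- \frac{48}{a{\left(q{\left(-2,-2 \right)} \right)}} + \frac{43}{5}\right) + 88\right)^{2} = \left(\left(- \frac{48}{2 \cdot 4} + \frac{43}{5}\right) + 88\right)^{2} = \left(\left(- \frac{48}{8} + 43 \cdot \frac{1}{5}\right) + 88\right)^{2} = \left(\left(\left(-48\right) \frac{1}{8} + \frac{43}{5}\right) + 88\right)^{2} = \left(\left(-6 + \frac{43}{5}\right) + 88\right)^{2} = \left(\frac{13}{5} + 88\right)^{2} = \left(\frac{453}{5}\right)^{2} = \frac{205209}{25}$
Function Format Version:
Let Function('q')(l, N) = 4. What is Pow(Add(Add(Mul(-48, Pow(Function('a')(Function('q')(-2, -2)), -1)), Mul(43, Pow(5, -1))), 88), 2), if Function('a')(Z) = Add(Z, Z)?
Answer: Rational(205209, 25) ≈ 8208.4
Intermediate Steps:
Function('a')(Z) = Mul(2, Z)
Pow(Add(Add(Mul(-48, Pow(Function('a')(Function('q')(-2, -2)), -1)), Mul(43, Pow(5, -1))), 88), 2) = Pow(Add(Add(Mul(-48, Pow(Mul(2, 4), -1)), Mul(43, Pow(5, -1))), 88), 2) = Pow(Add(Add(Mul(-48, Pow(8, -1)), Mul(43, Rational(1, 5))), 88), 2) = Pow(Add(Add(Mul(-48, Rational(1, 8)), Rational(43, 5)), 88), 2) = Pow(Add(Add(-6, Rational(43, 5)), 88), 2) = Pow(Add(Rational(13, 5), 88), 2) = Pow(Rational(453, 5), 2) = Rational(205209, 25)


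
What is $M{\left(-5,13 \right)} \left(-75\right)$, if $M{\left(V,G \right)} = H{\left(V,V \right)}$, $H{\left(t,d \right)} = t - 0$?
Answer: $375$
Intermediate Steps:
$H{\left(t,d \right)} = t$ ($H{\left(t,d \right)} = t + 0 = t$)
$M{\left(V,G \right)} = V$
$M{\left(-5,13 \right)} \left(-75\right) = \left(-5\right) \left(-75\right) = 375$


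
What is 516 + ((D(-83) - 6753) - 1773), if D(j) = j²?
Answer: -1121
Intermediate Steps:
516 + ((D(-83) - 6753) - 1773) = 516 + (((-83)² - 6753) - 1773) = 516 + ((6889 - 6753) - 1773) = 516 + (136 - 1773) = 516 - 1637 = -1121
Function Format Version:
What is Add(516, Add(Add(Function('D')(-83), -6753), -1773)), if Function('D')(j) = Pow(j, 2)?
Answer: -1121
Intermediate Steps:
Add(516, Add(Add(Function('D')(-83), -6753), -1773)) = Add(516, Add(Add(Pow(-83, 2), -6753), -1773)) = Add(516, Add(Add(6889, -6753), -1773)) = Add(516, Add(136, -1773)) = Add(516, -1637) = -1121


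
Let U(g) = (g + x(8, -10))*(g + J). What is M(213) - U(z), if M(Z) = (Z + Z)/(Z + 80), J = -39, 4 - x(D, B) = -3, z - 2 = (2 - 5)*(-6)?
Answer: 150735/293 ≈ 514.45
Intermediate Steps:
z = 20 (z = 2 + (2 - 5)*(-6) = 2 - 3*(-6) = 2 + 18 = 20)
x(D, B) = 7 (x(D, B) = 4 - 1*(-3) = 4 + 3 = 7)
M(Z) = 2*Z/(80 + Z) (M(Z) = (2*Z)/(80 + Z) = 2*Z/(80 + Z))
U(g) = (-39 + g)*(7 + g) (U(g) = (g + 7)*(g - 39) = (7 + g)*(-39 + g) = (-39 + g)*(7 + g))
M(213) - U(z) = 2*213/(80 + 213) - (-273 + 20² - 32*20) = 2*213/293 - (-273 + 400 - 640) = 2*213*(1/293) - 1*(-513) = 426/293 + 513 = 150735/293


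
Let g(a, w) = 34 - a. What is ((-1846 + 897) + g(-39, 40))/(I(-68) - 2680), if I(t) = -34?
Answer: 438/1357 ≈ 0.32277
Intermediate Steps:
((-1846 + 897) + g(-39, 40))/(I(-68) - 2680) = ((-1846 + 897) + (34 - 1*(-39)))/(-34 - 2680) = (-949 + (34 + 39))/(-2714) = (-949 + 73)*(-1/2714) = -876*(-1/2714) = 438/1357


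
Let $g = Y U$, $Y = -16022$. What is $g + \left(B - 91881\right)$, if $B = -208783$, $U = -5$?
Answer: $-220554$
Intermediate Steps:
$g = 80110$ ($g = \left(-16022\right) \left(-5\right) = 80110$)
$g + \left(B - 91881\right) = 80110 - 300664 = -220554$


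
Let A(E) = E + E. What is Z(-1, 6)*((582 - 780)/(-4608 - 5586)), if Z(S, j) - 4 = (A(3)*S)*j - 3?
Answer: -1155/1699 ≈ -0.67981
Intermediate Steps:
A(E) = 2*E
Z(S, j) = 1 + 6*S*j (Z(S, j) = 4 + (((2*3)*S)*j - 3) = 4 + ((6*S)*j - 3) = 4 + (6*S*j - 3) = 4 + (-3 + 6*S*j) = 1 + 6*S*j)
Z(-1, 6)*((582 - 780)/(-4608 - 5586)) = (1 + 6*(-1)*6)*((582 - 780)/(-4608 - 5586)) = (1 - 36)*(-198/(-10194)) = -(-6930)*(-1)/10194 = -35*33/1699 = -1155/1699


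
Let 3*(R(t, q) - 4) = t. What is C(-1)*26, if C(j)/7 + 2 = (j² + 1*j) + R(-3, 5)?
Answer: 182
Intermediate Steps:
R(t, q) = 4 + t/3
C(j) = 7 + 7*j + 7*j² (C(j) = -14 + 7*((j² + 1*j) + (4 + (⅓)*(-3))) = -14 + 7*((j² + j) + (4 - 1)) = -14 + 7*((j + j²) + 3) = -14 + 7*(3 + j + j²) = -14 + (21 + 7*j + 7*j²) = 7 + 7*j + 7*j²)
C(-1)*26 = (7 + 7*(-1) + 7*(-1)²)*26 = (7 - 7 + 7*1)*26 = (7 - 7 + 7)*26 = 7*26 = 182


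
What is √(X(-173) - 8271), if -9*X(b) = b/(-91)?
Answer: I*√616445102/273 ≈ 90.946*I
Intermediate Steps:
X(b) = b/819 (X(b) = -b/(9*(-91)) = -b*(-1)/(9*91) = -(-1)*b/819 = b/819)
√(X(-173) - 8271) = √((1/819)*(-173) - 8271) = √(-173/819 - 8271) = √(-6774122/819) = I*√616445102/273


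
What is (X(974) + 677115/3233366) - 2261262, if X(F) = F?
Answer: -7308337692293/3233366 ≈ -2.2603e+6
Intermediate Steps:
(X(974) + 677115/3233366) - 2261262 = (974 + 677115/3233366) - 2261262 = 3149975599/3233366 - 2261262 = -7308337692293/3233366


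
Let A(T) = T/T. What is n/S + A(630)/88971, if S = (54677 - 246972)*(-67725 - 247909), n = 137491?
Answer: 72927551791/5400080612309130 ≈ 1.3505e-5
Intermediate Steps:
A(T) = 1
S = 60694840030 (S = -192295*(-315634) = 60694840030)
n/S + A(630)/88971 = 137491/60694840030 + 1/88971 = 72927551791/5400080612309130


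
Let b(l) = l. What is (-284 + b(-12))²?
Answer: 87616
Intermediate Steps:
(-284 + b(-12))² = (-284 - 12)² = (-296)² = 87616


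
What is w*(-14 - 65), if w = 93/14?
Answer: -7347/14 ≈ -524.79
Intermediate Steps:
w = 93/14 (w = 93*(1/14) = 93/14 ≈ 6.6429)
w*(-14 - 65) = 93*(-14 - 65)/14 = (93/14)*(-79) = -7347/14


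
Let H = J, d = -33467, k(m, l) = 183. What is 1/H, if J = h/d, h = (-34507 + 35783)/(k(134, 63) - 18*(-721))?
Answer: -440459187/1276 ≈ -3.4519e+5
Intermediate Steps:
h = 1276/13161 (h = (-34507 + 35783)/(183 - 18*(-721)) = 1276/(183 + 12978) = 1276/13161 ≈ 0.096953)
J = -1276/440459187 (J = (1276/13161)/(-33467) = (1276/13161)*(-1/33467) = -1276/440459187 ≈ -2.8970e-6)
H = -1276/440459187 ≈ -2.8970e-6
1/H = 1/(-1276/440459187) = -440459187/1276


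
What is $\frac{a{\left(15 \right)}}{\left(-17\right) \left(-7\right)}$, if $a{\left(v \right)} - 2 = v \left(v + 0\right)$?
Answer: $\frac{227}{119} \approx 1.9076$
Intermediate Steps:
$a{\left(v \right)} = 2 + v^{2}$ ($a{\left(v \right)} = 2 + v \left(v + 0\right) = 2 + v v = 2 + v^{2}$)
$\frac{a{\left(15 \right)}}{\left(-17\right) \left(-7\right)} = \frac{2 + 15^{2}}{\left(-17\right) \left(-7\right)} = \frac{2 + 225}{119} = 227 \cdot \frac{1}{119} = \frac{227}{119}$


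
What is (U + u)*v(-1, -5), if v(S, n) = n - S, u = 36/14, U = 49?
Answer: -1444/7 ≈ -206.29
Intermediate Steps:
u = 18/7 (u = 36*(1/14) = 18/7 ≈ 2.5714)
(U + u)*v(-1, -5) = (49 + 18/7)*(-5 - 1*(-1)) = 361*(-5 + 1)/7 = (361/7)*(-4) = -1444/7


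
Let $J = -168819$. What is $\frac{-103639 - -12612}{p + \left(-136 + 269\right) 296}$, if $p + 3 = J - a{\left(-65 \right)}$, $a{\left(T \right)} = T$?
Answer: $\frac{91027}{129389} \approx 0.70351$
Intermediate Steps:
$p = -168757$ ($p = -3 - 168754 = -168757$)
$\frac{-103639 - -12612}{p + \left(-136 + 269\right) 296} = \frac{-103639 - -12612}{-168757 + \left(-136 + 269\right) 296} = \frac{-103639 + \left(12915 - 303\right)}{-168757 + 133 \cdot 296} = \frac{-103639 + 12612}{-168757 + 39368} = - \frac{91027}{-129389} = \left(-91027\right) \left(- \frac{1}{129389}\right) = \frac{91027}{129389}$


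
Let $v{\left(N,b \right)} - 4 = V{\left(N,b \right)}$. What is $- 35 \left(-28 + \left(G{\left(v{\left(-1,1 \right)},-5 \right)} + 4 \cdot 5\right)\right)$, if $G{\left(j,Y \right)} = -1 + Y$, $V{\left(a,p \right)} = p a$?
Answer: $490$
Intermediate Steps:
$V{\left(a,p \right)} = a p$
$v{\left(N,b \right)} = 4 + N b$
$- 35 \left(-28 + \left(G{\left(v{\left(-1,1 \right)},-5 \right)} + 4 \cdot 5\right)\right) = - 35 \left(-28 + \left(\left(-1 - 5\right) + 4 \cdot 5\right)\right) = - 35 \left(-28 + \left(-6 + 20\right)\right) = - 35 \left(-28 + 14\right) = \left(-35\right) \left(-14\right) = 490$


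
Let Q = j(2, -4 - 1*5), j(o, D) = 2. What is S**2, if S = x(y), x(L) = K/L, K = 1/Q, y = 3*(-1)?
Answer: 1/36 ≈ 0.027778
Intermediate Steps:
Q = 2
y = -3
K = 1/2 ≈ 0.50000
x(L) = 1/(2*L)
S = -1/6 (S = (1/2)/(-3) = (1/2)*(-1/3) = -1/6 ≈ -0.16667)
S**2 = (-1/6)**2 = 1/36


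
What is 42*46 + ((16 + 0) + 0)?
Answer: 1948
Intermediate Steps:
42*46 + ((16 + 0) + 0) = 1932 + (16 + 0) = 1932 + 16 = 1948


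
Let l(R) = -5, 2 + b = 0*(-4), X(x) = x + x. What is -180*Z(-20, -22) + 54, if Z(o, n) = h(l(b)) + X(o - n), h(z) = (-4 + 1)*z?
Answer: -3366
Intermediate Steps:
X(x) = 2*x
b = -2 (b = -2 + 0*(-4) = -2 + 0 = -2)
h(z) = -3*z
Z(o, n) = 15 - 2*n + 2*o (Z(o, n) = -3*(-5) + 2*(o - n) = 15 + (-2*n + 2*o) = 15 - 2*n + 2*o)
-180*Z(-20, -22) + 54 = -180*(15 - 2*(-22) + 2*(-20)) + 54 = -180*(15 + 44 - 40) + 54 = -180*19 + 54 = -3420 + 54 = -3366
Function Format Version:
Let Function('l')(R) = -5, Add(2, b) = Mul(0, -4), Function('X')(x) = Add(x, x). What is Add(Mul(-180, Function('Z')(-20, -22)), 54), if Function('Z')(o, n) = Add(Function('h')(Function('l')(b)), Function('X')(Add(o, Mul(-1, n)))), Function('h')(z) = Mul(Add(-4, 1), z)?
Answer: -3366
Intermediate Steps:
Function('X')(x) = Mul(2, x)
b = -2 (b = Add(-2, Mul(0, -4)) = Add(-2, 0) = -2)
Function('h')(z) = Mul(-3, z)
Function('Z')(o, n) = Add(15, Mul(-2, n), Mul(2, o)) (Function('Z')(o, n) = Add(Mul(-3, -5), Mul(2, Add(o, Mul(-1, n)))) = Add(15, Add(Mul(-2, n), Mul(2, o))) = Add(15, Mul(-2, n), Mul(2, o)))
Add(Mul(-180, Function('Z')(-20, -22)), 54) = Add(Mul(-180, Add(15, Mul(-2, -22), Mul(2, -20))), 54) = Add(Mul(-180, Add(15, 44, -40)), 54) = Add(Mul(-180, 19), 54) = Add(-3420, 54) = -3366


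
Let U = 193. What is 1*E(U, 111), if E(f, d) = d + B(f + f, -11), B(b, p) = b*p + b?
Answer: -3749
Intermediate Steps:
B(b, p) = b + b*p
E(f, d) = d - 20*f (E(f, d) = d + (f + f)*(1 - 11) = d + (2*f)*(-10) = d - 20*f)
1*E(U, 111) = 1*(111 - 20*193) = 1*(111 - 3860) = 1*(-3749) = -3749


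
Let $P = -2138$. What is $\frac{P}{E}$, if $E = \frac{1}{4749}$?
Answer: $-10153362$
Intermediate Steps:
$E = \frac{1}{4749} \approx 0.00021057$
$\frac{P}{E} = - 2138 \frac{1}{\frac{1}{4749}} = \left(-2138\right) 4749 = -10153362$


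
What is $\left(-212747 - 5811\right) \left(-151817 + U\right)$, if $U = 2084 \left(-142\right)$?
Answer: $97858251710$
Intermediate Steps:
$U = -295928$
$\left(-212747 - 5811\right) \left(-151817 + U\right) = \left(-212747 - 5811\right) \left(-151817 - 295928\right) = \left(-212747 + \left(-25077 + 19266\right)\right) \left(-447745\right) = \left(-212747 - 5811\right) \left(-447745\right) = \left(-218558\right) \left(-447745\right) = 97858251710$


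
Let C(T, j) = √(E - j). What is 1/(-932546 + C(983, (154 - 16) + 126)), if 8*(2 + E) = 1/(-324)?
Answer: -2417159232/2254112173854145 - 36*I*√1378946/2254112173854145 ≈ -1.0723e-6 - 1.8754e-11*I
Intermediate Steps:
E = -5185/2592 (E = -2 + (⅛)/(-324) = -2 + (⅛)*(-1/324) = -2 - 1/2592 = -5185/2592 ≈ -2.0004)
C(T, j) = √(-5185/2592 - j)
1/(-932546 + C(983, (154 - 16) + 126)) = 1/(-932546 + √(-10370 - 5184*((154 - 16) + 126))/72) = 1/(-932546 + √(-10370 - 5184*(138 + 126))/72) = 1/(-932546 + √(-10370 - 5184*264)/72) = 1/(-932546 + √(-10370 - 1368576)/72) = 1/(-932546 + √(-1378946)/72) = 1/(-932546 + (I*√1378946)/72) = 1/(-932546 + I*√1378946/72)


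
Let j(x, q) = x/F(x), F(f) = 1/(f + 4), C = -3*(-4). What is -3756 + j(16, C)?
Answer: -3436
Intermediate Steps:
C = 12
F(f) = 1/(4 + f)
j(x, q) = x*(4 + x) (j(x, q) = x/(1/(4 + x)) = x*(4 + x))
-3756 + j(16, C) = -3756 + 16*(4 + 16) = -3756 + 16*20 = -3756 + 320 = -3436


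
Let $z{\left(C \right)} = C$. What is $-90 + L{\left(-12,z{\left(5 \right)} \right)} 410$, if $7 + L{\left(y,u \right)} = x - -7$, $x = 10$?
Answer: $4010$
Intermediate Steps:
$L{\left(y,u \right)} = 10$ ($L{\left(y,u \right)} = -7 + \left(10 - -7\right) = -7 + \left(10 + 7\right) = -7 + 17 = 10$)
$-90 + L{\left(-12,z{\left(5 \right)} \right)} 410 = -90 + 10 \cdot 410 = -90 + 4100 = 4010$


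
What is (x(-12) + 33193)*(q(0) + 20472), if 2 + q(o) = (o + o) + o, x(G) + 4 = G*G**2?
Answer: 644006670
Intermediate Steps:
x(G) = -4 + G**3 (x(G) = -4 + G*G**2 = -4 + G**3)
q(o) = -2 + 3*o (q(o) = -2 + ((o + o) + o) = -2 + (2*o + o) = -2 + 3*o)
(x(-12) + 33193)*(q(0) + 20472) = ((-4 + (-12)**3) + 33193)*((-2 + 3*0) + 20472) = ((-4 - 1728) + 33193)*((-2 + 0) + 20472) = (-1732 + 33193)*(-2 + 20472) = 31461*20470 = 644006670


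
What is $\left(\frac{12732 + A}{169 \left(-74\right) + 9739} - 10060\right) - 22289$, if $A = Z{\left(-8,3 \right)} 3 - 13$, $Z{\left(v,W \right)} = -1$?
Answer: $- \frac{89522399}{2767} \approx -32354.0$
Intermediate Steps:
$A = -16$ ($A = \left(-1\right) 3 - 13 = -3 - 13 = -16$)
$\left(\frac{12732 + A}{169 \left(-74\right) + 9739} - 10060\right) - 22289 = \left(\frac{12732 - 16}{169 \left(-74\right) + 9739} - 10060\right) - 22289 = \left(\frac{12716}{-12506 + 9739} - 10060\right) - 22289 = \left(\frac{12716}{-2767} - 10060\right) - 22289 = \left(12716 \left(- \frac{1}{2767}\right) - 10060\right) - 22289 = \left(- \frac{12716}{2767} - 10060\right) - 22289 = - \frac{27848736}{2767} - 22289 = - \frac{89522399}{2767}$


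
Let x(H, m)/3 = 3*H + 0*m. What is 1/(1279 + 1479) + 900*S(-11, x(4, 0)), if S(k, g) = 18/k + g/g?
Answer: -17375389/30338 ≈ -572.73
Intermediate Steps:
x(H, m) = 9*H (x(H, m) = 3*(3*H + 0*m) = 3*(3*H + 0) = 3*(3*H) = 9*H)
S(k, g) = 1 + 18/k (S(k, g) = 18/k + 1 = 1 + 18/k)
1/(1279 + 1479) + 900*S(-11, x(4, 0)) = 1/(1279 + 1479) + 900*((18 - 11)/(-11)) = 1/2758 + 900*(-1/11*7) = 1/2758 + 900*(-7/11) = 1/2758 - 6300/11 = -17375389/30338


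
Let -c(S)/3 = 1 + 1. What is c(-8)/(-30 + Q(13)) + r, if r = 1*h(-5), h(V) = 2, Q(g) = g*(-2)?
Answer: 59/28 ≈ 2.1071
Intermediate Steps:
Q(g) = -2*g
c(S) = -6 (c(S) = -3*(1 + 1) = -3*2 = -6)
r = 2 (r = 1*2 = 2)
c(-8)/(-30 + Q(13)) + r = -6/(-30 - 2*13) + 2 = -6/(-30 - 26) + 2 = -6/(-56) + 2 = -1/56*(-6) + 2 = 3/28 + 2 = 59/28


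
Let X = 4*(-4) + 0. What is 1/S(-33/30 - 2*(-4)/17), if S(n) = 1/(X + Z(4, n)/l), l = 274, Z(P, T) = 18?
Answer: -2183/137 ≈ -15.934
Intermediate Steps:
X = -16 (X = -16 + 0 = -16)
S(n) = -137/2183 (S(n) = 1/(-16 + 18/274) = 1/(-16 + 18*(1/274)) = 1/(-16 + 9/137) = 1/(-2183/137) = -137/2183)
1/S(-33/30 - 2*(-4)/17) = 1/(-137/2183) = -2183/137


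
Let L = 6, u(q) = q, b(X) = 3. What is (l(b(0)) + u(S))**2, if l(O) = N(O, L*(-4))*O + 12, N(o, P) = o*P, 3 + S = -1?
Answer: 43264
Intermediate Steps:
S = -4 (S = -3 - 1 = -4)
N(o, P) = P*o
l(O) = 12 - 24*O**2 (l(O) = ((6*(-4))*O)*O + 12 = (-24*O)*O + 12 = -24*O**2 + 12 = 12 - 24*O**2)
(l(b(0)) + u(S))**2 = ((12 - 24*3**2) - 4)**2 = ((12 - 24*9) - 4)**2 = ((12 - 216) - 4)**2 = (-204 - 4)**2 = (-208)**2 = 43264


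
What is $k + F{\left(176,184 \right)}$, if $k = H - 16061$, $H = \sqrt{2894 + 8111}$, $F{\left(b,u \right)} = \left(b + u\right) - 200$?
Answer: $-15901 + \sqrt{11005} \approx -15796.0$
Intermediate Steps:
$F{\left(b,u \right)} = -200 + b + u$
$H = \sqrt{11005} \approx 104.9$
$k = -16061 + \sqrt{11005}$ ($k = \sqrt{11005} - 16061 = -16061 + \sqrt{11005} \approx -15956.0$)
$k + F{\left(176,184 \right)} = \left(-16061 + \sqrt{11005}\right) + \left(-200 + 176 + 184\right) = \left(-16061 + \sqrt{11005}\right) + 160 = -15901 + \sqrt{11005}$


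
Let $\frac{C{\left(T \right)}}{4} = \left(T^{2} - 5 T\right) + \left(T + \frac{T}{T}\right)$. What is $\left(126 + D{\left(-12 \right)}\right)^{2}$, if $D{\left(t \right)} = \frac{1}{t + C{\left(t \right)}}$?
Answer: $\frac{9170169121}{577600} \approx 15876.0$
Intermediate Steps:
$C{\left(T \right)} = 4 - 16 T + 4 T^{2}$ ($C{\left(T \right)} = 4 \left(\left(T^{2} - 5 T\right) + \left(T + \frac{T}{T}\right)\right) = 4 \left(\left(T^{2} - 5 T\right) + \left(T + 1\right)\right) = 4 \left(\left(T^{2} - 5 T\right) + \left(1 + T\right)\right) = 4 \left(1 + T^{2} - 4 T\right) = 4 - 16 T + 4 T^{2}$)
$D{\left(t \right)} = \frac{1}{4 - 15 t + 4 t^{2}}$ ($D{\left(t \right)} = \frac{1}{t + \left(4 - 16 t + 4 t^{2}\right)} = \frac{1}{4 - 15 t + 4 t^{2}}$)
$\left(126 + D{\left(-12 \right)}\right)^{2} = \left(126 + \frac{1}{4 - -180 + 4 \left(-12\right)^{2}}\right)^{2} = \left(126 + \frac{1}{4 + 180 + 4 \cdot 144}\right)^{2} = \left(126 + \frac{1}{4 + 180 + 576}\right)^{2} = \left(126 + \frac{1}{760}\right)^{2} = \left(\frac{95761}{760}\right)^{2} = \frac{9170169121}{577600}$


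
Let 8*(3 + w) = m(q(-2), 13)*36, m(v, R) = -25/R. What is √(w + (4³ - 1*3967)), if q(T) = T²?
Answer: 3*I*√294034/26 ≈ 62.567*I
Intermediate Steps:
w = -303/26 (w = -3 + (-25/13*36)/8 = -3 + (⅛)*(-900/13) = -3 - 225/26 = -303/26 ≈ -11.654)
√(w + (4³ - 1*3967)) = √(-303/26 + (4³ - 1*3967)) = √(-303/26 + (64 - 3967)) = √(-303/26 - 3903) = √(-101781/26) = 3*I*√294034/26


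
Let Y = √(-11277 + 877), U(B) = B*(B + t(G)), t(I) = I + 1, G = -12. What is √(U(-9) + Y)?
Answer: 2*√(45 + 5*I*√26) ≈ 13.908 + 3.6662*I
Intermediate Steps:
t(I) = 1 + I
U(B) = B*(-11 + B) (U(B) = B*(B + (1 - 12)) = B*(B - 11) = B*(-11 + B))
Y = 20*I*√26 (Y = √(-10400) = 20*I*√26 ≈ 101.98*I)
√(U(-9) + Y) = √(-9*(-11 - 9) + 20*I*√26) = √(-9*(-20) + 20*I*√26) = √(180 + 20*I*√26)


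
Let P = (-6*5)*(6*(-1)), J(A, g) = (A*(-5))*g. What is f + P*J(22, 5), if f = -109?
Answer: -99109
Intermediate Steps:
J(A, g) = -5*A*g (J(A, g) = (-5*A)*g = -5*A*g)
P = 180 (P = -30*(-6) = 180)
f + P*J(22, 5) = -109 + 180*(-5*22*5) = -109 + 180*(-550) = -109 - 99000 = -99109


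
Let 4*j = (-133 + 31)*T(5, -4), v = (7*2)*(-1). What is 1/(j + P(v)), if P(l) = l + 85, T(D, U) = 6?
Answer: -1/82 ≈ -0.012195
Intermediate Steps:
v = -14 (v = 14*(-1) = -14)
P(l) = 85 + l
j = -153 (j = ((-133 + 31)*6)/4 = (-102*6)/4 = (1/4)*(-612) = -153)
1/(j + P(v)) = 1/(-153 + (85 - 14)) = 1/(-153 + 71) = 1/(-82) = -1/82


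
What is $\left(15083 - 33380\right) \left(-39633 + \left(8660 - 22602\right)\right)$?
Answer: $980261775$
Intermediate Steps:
$\left(15083 - 33380\right) \left(-39633 + \left(8660 - 22602\right)\right) = - 18297 \left(-39633 + \left(8660 - 22602\right)\right) = - 18297 \left(-39633 - 13942\right) = \left(-18297\right) \left(-53575\right) = 980261775$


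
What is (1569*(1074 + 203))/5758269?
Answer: 667871/1919423 ≈ 0.34795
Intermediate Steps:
(1569*(1074 + 203))/5758269 = (1569*1277)*(1/5758269) = 2003613*(1/5758269) = 667871/1919423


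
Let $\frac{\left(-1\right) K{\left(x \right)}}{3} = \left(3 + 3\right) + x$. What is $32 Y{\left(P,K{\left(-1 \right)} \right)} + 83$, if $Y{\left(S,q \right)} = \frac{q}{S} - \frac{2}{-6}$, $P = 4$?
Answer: $- \frac{79}{3} \approx -26.333$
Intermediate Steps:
$K{\left(x \right)} = -18 - 3 x$ ($K{\left(x \right)} = - 3 \left(\left(3 + 3\right) + x\right) = - 3 \left(6 + x\right) = -18 - 3 x$)
$Y{\left(S,q \right)} = \frac{1}{3} + \frac{q}{S}$ ($Y{\left(S,q \right)} = \frac{q}{S} - - \frac{1}{3} = \frac{q}{S} + \frac{1}{3} = \frac{1}{3} + \frac{q}{S}$)
$32 Y{\left(P,K{\left(-1 \right)} \right)} + 83 = 32 \frac{\left(-18 - -3\right) + \frac{1}{3} \cdot 4}{4} + 83 = 32 \frac{\left(-18 + 3\right) + \frac{4}{3}}{4} + 83 = 32 \frac{-15 + \frac{4}{3}}{4} + 83 = 32 \cdot \frac{1}{4} \left(- \frac{41}{3}\right) + 83 = 32 \left(- \frac{41}{12}\right) + 83 = - \frac{328}{3} + 83 = - \frac{79}{3}$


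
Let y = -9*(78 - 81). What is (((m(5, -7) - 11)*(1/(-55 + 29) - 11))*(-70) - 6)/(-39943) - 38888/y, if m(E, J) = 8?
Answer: -20192128241/14019993 ≈ -1440.2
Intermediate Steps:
y = 27 (y = -9*(-3) = 27)
(((m(5, -7) - 11)*(1/(-55 + 29) - 11))*(-70) - 6)/(-39943) - 38888/y = (((8 - 11)*(1/(-55 + 29) - 11))*(-70) - 6)/(-39943) - 38888/27 = (-3*(1/(-26) - 11)*(-70) - 6)*(-1/39943) - 38888*1/27 = (-3*(-1/26 - 11)*(-70) - 6)*(-1/39943) - 38888/27 = (-3*(-287/26)*(-70) - 6)*(-1/39943) - 38888/27 = ((861/26)*(-70) - 6)*(-1/39943) - 38888/27 = (-30135/13 - 6)*(-1/39943) - 38888/27 = -30213/13*(-1/39943) - 38888/27 = 30213/519259 - 38888/27 = -20192128241/14019993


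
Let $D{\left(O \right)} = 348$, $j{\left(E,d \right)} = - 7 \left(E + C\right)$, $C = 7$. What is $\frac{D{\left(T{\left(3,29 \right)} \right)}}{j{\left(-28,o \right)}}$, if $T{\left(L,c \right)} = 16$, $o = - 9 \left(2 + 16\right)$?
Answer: $\frac{116}{49} \approx 2.3673$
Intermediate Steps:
$o = -162$ ($o = \left(-9\right) 18 = -162$)
$j{\left(E,d \right)} = -49 - 7 E$ ($j{\left(E,d \right)} = - 7 \left(E + 7\right) = - 7 \left(7 + E\right) = -49 - 7 E$)
$\frac{D{\left(T{\left(3,29 \right)} \right)}}{j{\left(-28,o \right)}} = \frac{348}{-49 - -196} = \frac{348}{-49 + 196} = \frac{348}{147} = 348 \cdot \frac{1}{147} = \frac{116}{49}$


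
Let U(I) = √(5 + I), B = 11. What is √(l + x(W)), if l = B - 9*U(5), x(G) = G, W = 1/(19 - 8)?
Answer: √(1342 - 1089*√10)/11 ≈ 4.1677*I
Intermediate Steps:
W = 1/11 ≈ 0.090909
l = 11 - 9*√10 (l = 11 - 9*√(5 + 5) = 11 - 9*√10 ≈ -17.461)
√(l + x(W)) = √((11 - 9*√10) + 1/11) = √(122/11 - 9*√10)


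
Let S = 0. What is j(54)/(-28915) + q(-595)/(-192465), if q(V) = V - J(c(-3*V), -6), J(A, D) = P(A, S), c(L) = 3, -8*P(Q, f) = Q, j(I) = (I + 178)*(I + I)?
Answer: -7688335133/8904200760 ≈ -0.86345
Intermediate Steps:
j(I) = 2*I*(178 + I) (j(I) = (178 + I)*(2*I) = 2*I*(178 + I))
P(Q, f) = -Q/8
J(A, D) = -A/8
q(V) = 3/8 + V (q(V) = V - (-1)*3/8 = V - 1*(-3/8) = V + 3/8 = 3/8 + V)
j(54)/(-28915) + q(-595)/(-192465) = (2*54*(178 + 54))/(-28915) + (3/8 - 595)/(-192465) = (2*54*232)*(-1/28915) - 4757/8*(-1/192465) = 25056*(-1/28915) + 4757/1539720 = -25056/28915 + 4757/1539720 = -7688335133/8904200760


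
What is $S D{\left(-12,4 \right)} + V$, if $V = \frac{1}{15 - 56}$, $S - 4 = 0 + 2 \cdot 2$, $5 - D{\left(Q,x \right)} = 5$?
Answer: $- \frac{1}{41} \approx -0.02439$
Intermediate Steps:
$D{\left(Q,x \right)} = 0$ ($D{\left(Q,x \right)} = 5 - 5 = 0$)
$S = 8$ ($S = 4 + \left(0 + 2 \cdot 2\right) = 4 + \left(0 + 4\right) = 4 + 4 = 8$)
$V = - \frac{1}{41}$ ($V = \frac{1}{-41} = - \frac{1}{41} \approx -0.02439$)
$S D{\left(-12,4 \right)} + V = 8 \cdot 0 - \frac{1}{41} = 0 - \frac{1}{41} = - \frac{1}{41}$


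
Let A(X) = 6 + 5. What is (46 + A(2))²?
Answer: 3249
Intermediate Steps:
A(X) = 11
(46 + A(2))² = (46 + 11)² = 57² = 3249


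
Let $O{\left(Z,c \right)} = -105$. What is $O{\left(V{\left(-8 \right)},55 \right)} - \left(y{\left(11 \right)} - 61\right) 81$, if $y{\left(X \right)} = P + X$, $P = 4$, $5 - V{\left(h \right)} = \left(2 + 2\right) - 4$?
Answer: $3621$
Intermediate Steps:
$V{\left(h \right)} = 5$ ($V{\left(h \right)} = 5 - \left(\left(2 + 2\right) - 4\right) = 5 - \left(4 - 4\right) = 5 - 0 = 5 + 0 = 5$)
$y{\left(X \right)} = 4 + X$
$O{\left(V{\left(-8 \right)},55 \right)} - \left(y{\left(11 \right)} - 61\right) 81 = -105 - \left(\left(4 + 11\right) - 61\right) 81 = -105 - \left(15 - 61\right) 81 = -105 - \left(-46\right) 81 = -105 - -3726 = -105 + 3726 = 3621$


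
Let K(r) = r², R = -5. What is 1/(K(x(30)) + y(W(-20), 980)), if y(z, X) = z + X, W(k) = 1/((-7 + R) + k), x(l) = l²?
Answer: 32/25951359 ≈ 1.2331e-6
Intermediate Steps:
W(k) = 1/(-12 + k) (W(k) = 1/((-7 - 5) + k) = 1/(-12 + k))
y(z, X) = X + z
1/(K(x(30)) + y(W(-20), 980)) = 1/((30²)² + (980 + 1/(-12 - 20))) = 1/(900² + (980 + 1/(-32))) = 1/(810000 + (980 - 1/32)) = 1/(810000 + 31359/32) = 1/(25951359/32) = 32/25951359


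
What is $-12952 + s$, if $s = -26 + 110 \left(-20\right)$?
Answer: $-15178$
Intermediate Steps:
$s = -2226$ ($s = -26 - 2200 = -2226$)
$-12952 + s = -12952 - 2226 = -15178$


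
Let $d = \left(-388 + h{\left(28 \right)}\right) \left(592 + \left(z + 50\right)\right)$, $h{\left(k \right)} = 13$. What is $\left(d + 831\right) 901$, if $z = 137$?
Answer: $-262455894$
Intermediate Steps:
$d = -292125$ ($d = \left(-388 + 13\right) \left(592 + \left(137 + 50\right)\right) = - 375 \left(592 + 187\right) = \left(-375\right) 779 = -292125$)
$\left(d + 831\right) 901 = \left(-292125 + 831\right) 901 = \left(-291294\right) 901 = -262455894$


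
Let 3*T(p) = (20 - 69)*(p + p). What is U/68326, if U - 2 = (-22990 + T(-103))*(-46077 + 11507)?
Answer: 1017671663/102489 ≈ 9929.6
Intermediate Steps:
T(p) = -98*p/3 (T(p) = ((20 - 69)*(p + p))/3 = (-98*p)/3 = -98*p/3)
U = 2035343326/3 (U = 2 + (-22990 - 98/3*(-103))*(-46077 + 11507) = 2 + (-22990 + 10094/3)*(-34570) = 2 - 58876/3*(-34570) = 2 + 2035343320/3 = 2035343326/3 ≈ 6.7845e+8)
U/68326 = (2035343326/3)/68326 = (2035343326/3)*(1/68326) = 1017671663/102489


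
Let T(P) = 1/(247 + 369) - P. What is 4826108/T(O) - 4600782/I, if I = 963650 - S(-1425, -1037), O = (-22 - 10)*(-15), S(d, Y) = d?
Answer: -2870414960330578/285352410925 ≈ -10059.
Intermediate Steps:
O = 480 (O = -32*(-15) = 480)
I = 965075 (I = 963650 - 1*(-1425) = 963650 + 1425 = 965075)
T(P) = 1/616 - P
4826108/T(O) - 4600782/I = 4826108/(1/616 - 1*480) - 4600782/965075 = 4826108/(1/616 - 480) - 4600782*1/965075 = 4826108/(-295679/616) - 4600782/965075 = 4826108*(-616/295679) - 4600782/965075 = -2972882528/295679 - 4600782/965075 = -2870414960330578/285352410925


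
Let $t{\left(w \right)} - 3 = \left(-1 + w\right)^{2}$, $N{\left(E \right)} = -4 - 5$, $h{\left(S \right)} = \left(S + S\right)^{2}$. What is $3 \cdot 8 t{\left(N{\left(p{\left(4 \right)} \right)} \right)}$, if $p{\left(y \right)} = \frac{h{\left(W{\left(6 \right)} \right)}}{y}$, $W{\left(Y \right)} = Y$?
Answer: $2472$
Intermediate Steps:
$h{\left(S \right)} = 4 S^{2}$ ($h{\left(S \right)} = \left(2 S\right)^{2} = 4 S^{2}$)
$p{\left(y \right)} = \frac{144}{y}$ ($p{\left(y \right)} = \frac{4 \cdot 6^{2}}{y} = \frac{4 \cdot 36}{y} = \frac{144}{y}$)
$N{\left(E \right)} = -9$ ($N{\left(E \right)} = -4 - 5 = -9$)
$t{\left(w \right)} = 3 + \left(-1 + w\right)^{2}$
$3 \cdot 8 t{\left(N{\left(p{\left(4 \right)} \right)} \right)} = 3 \cdot 8 \left(3 + \left(-1 - 9\right)^{2}\right) = 24 \left(3 + \left(-10\right)^{2}\right) = 24 \left(3 + 100\right) = 24 \cdot 103 = 2472$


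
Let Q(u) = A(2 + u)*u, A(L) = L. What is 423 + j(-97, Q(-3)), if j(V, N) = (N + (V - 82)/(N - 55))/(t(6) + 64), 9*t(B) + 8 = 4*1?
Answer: 12584727/29744 ≈ 423.10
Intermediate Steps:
t(B) = -4/9 (t(B) = -8/9 + (4*1)/9 = -8/9 + (⅑)*4 = -8/9 + 4/9 = -4/9)
Q(u) = u*(2 + u) (Q(u) = (2 + u)*u = u*(2 + u))
j(V, N) = 9*N/572 + 9*(-82 + V)/(572*(-55 + N)) (j(V, N) = (N + (V - 82)/(N - 55))/(-4/9 + 64) = (N + (-82 + V)/(-55 + N))/(572/9) = (N + (-82 + V)/(-55 + N))*(9/572) = 9*N/572 + 9*(-82 + V)/(572*(-55 + N)))
423 + j(-97, Q(-3)) = 423 + 9*(-82 - 97 + (-3*(2 - 3))² - (-165)*(2 - 3))/(572*(-55 - 3*(2 - 3))) = 423 + 9*(-82 - 97 + (-3*(-1))² - (-165)*(-1))/(572*(-55 - 3*(-1))) = 423 + 9*(-82 - 97 + 3² - 55*3)/(572*(-55 + 3)) = 423 + (9/572)*(-82 - 97 + 9 - 165)/(-52) = 423 + (9/572)*(-1/52)*(-335) = 423 + 3015/29744 = 12584727/29744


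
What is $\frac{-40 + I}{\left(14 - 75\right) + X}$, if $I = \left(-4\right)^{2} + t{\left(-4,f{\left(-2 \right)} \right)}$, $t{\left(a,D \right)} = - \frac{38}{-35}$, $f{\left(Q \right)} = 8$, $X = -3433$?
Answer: $\frac{401}{61145} \approx 0.0065582$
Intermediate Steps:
$t{\left(a,D \right)} = \frac{38}{35}$ ($t{\left(a,D \right)} = \left(-38\right) \left(- \frac{1}{35}\right) = \frac{38}{35}$)
$I = \frac{598}{35}$ ($I = \left(-4\right)^{2} + \frac{38}{35} = 16 + \frac{38}{35} = \frac{598}{35} \approx 17.086$)
$\frac{-40 + I}{\left(14 - 75\right) + X} = \frac{-40 + \frac{598}{35}}{\left(14 - 75\right) - 3433} = - \frac{802}{35 \left(\left(14 - 75\right) - 3433\right)} = - \frac{802}{35 \left(-61 - 3433\right)} = - \frac{802}{35 \left(-3494\right)} = \left(- \frac{802}{35}\right) \left(- \frac{1}{3494}\right) = \frac{401}{61145}$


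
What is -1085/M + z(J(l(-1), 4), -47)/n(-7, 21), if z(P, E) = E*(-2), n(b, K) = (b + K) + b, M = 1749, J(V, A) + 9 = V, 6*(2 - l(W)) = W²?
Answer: 156811/12243 ≈ 12.808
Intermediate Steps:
l(W) = 2 - W²/6
J(V, A) = -9 + V
n(b, K) = K + 2*b (n(b, K) = (K + b) + b = K + 2*b)
z(P, E) = -2*E
-1085/M + z(J(l(-1), 4), -47)/n(-7, 21) = -1085/1749 + (-2*(-47))/(21 + 2*(-7)) = -1085*1/1749 + 94/(21 - 14) = -1085/1749 + 94/7 = 156811/12243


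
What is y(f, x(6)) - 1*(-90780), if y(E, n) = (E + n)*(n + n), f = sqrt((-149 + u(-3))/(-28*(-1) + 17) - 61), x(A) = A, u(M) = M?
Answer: 90852 + 4*I*sqrt(14485)/5 ≈ 90852.0 + 96.283*I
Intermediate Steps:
f = I*sqrt(14485)/15 (f = sqrt((-149 - 3)/(-28*(-1) + 17) - 61) = sqrt(-152/(28 + 17) - 61) = sqrt(-152/45 - 61) = sqrt(-2897/45) = I*sqrt(14485)/15 ≈ 8.0236*I)
y(E, n) = 2*n*(E + n) (y(E, n) = (E + n)*(2*n) = 2*n*(E + n))
y(f, x(6)) - 1*(-90780) = 2*6*(I*sqrt(14485)/15 + 6) - 1*(-90780) = 2*6*(6 + I*sqrt(14485)/15) + 90780 = (72 + 4*I*sqrt(14485)/5) + 90780 = 90852 + 4*I*sqrt(14485)/5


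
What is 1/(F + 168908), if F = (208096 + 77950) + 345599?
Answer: 1/800553 ≈ 1.2491e-6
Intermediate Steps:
F = 631645 (F = 286046 + 345599 = 631645)
1/(F + 168908) = 1/(631645 + 168908) = 1/800553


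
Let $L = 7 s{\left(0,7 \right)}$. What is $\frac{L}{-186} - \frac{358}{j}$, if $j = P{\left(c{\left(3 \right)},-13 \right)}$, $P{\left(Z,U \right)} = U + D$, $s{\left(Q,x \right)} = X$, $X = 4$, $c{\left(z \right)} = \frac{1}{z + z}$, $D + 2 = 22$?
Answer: $- \frac{33392}{651} \approx -51.293$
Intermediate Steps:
$D = 20$ ($D = -2 + 22 = 20$)
$c{\left(z \right)} = \frac{1}{2 z}$
$s{\left(Q,x \right)} = 4$
$P{\left(Z,U \right)} = 20 + U$ ($P{\left(Z,U \right)} = U + 20 = 20 + U$)
$j = 7$ ($j = 20 - 13 = 7$)
$L = 28$ ($L = 7 \cdot 4 = 28$)
$\frac{L}{-186} - \frac{358}{j} = \frac{28}{-186} - \frac{358}{7} = 28 \left(- \frac{1}{186}\right) - \frac{358}{7} = - \frac{14}{93} - \frac{358}{7} = - \frac{33392}{651}$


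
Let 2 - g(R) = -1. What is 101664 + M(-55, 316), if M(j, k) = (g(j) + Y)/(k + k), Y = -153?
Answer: 32125749/316 ≈ 1.0166e+5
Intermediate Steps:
g(R) = 3 (g(R) = 2 - 1*(-1) = 2 + 1 = 3)
M(j, k) = -75/k (M(j, k) = (3 - 153)/(k + k) = -150*1/(2*k) = -75/k)
101664 + M(-55, 316) = 101664 - 75/316 = 32125749/316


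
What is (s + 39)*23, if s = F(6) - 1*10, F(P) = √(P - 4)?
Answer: 667 + 23*√2 ≈ 699.53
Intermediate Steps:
F(P) = √(-4 + P)
s = -10 + √2 (s = √(-4 + 6) - 1*10 = √2 - 10 = -10 + √2 ≈ -8.5858)
(s + 39)*23 = ((-10 + √2) + 39)*23 = (29 + √2)*23 = 667 + 23*√2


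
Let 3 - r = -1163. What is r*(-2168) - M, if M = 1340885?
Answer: -3868773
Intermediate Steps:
r = 1166 (r = 3 - 1*(-1163) = 3 + 1163 = 1166)
r*(-2168) - M = 1166*(-2168) - 1*1340885 = -2527888 - 1340885 = -3868773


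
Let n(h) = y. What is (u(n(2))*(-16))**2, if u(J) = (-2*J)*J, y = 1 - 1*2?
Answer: 1024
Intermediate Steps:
y = -1 (y = 1 - 2 = -1)
n(h) = -1
u(J) = -2*J**2
(u(n(2))*(-16))**2 = (-2*(-1)**2*(-16))**2 = (-2*1*(-16))**2 = (-2*(-16))**2 = 32**2 = 1024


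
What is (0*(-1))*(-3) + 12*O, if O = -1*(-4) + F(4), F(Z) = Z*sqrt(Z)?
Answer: 144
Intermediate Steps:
F(Z) = Z**(3/2)
O = 12 (O = -1*(-4) + 4**(3/2) = 4 + 8 = 12)
(0*(-1))*(-3) + 12*O = (0*(-1))*(-3) + 12*12 = 0*(-3) + 144 = 0 + 144 = 144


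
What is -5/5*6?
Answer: -6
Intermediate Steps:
-5/5*6 = -5*⅕*6 = -1*6 = -6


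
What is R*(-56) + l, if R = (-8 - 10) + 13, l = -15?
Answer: 265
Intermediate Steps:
R = -5 (R = -18 + 13 = -5)
R*(-56) + l = -5*(-56) - 15 = 280 - 15 = 265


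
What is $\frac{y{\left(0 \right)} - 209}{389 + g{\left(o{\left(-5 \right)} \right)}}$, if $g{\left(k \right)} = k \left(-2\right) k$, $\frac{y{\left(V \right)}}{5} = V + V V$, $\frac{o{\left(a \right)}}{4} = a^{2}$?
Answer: $\frac{209}{19611} \approx 0.010657$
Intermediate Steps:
$o{\left(a \right)} = 4 a^{2}$
$y{\left(V \right)} = 5 V + 5 V^{2}$ ($y{\left(V \right)} = 5 \left(V + V V\right) = 5 \left(V + V^{2}\right) = 5 V + 5 V^{2}$)
$g{\left(k \right)} = - 2 k^{2}$ ($g{\left(k \right)} = - 2 k k = - 2 k^{2}$)
$\frac{y{\left(0 \right)} - 209}{389 + g{\left(o{\left(-5 \right)} \right)}} = \frac{5 \cdot 0 \left(1 + 0\right) - 209}{389 - 2 \left(4 \left(-5\right)^{2}\right)^{2}} = \frac{5 \cdot 0 \cdot 1 - 209}{389 - 2 \left(4 \cdot 25\right)^{2}} = \frac{0 - 209}{389 - 2 \cdot 100^{2}} = - \frac{209}{389 - 20000} = - \frac{209}{-19611} = \left(-209\right) \left(- \frac{1}{19611}\right) = \frac{209}{19611}$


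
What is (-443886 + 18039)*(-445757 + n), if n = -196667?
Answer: 273574333128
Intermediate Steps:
(-443886 + 18039)*(-445757 + n) = (-443886 + 18039)*(-445757 - 196667) = -425847*(-642424) = 273574333128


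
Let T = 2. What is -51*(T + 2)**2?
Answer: -816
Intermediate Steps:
-51*(T + 2)**2 = -51*(2 + 2)**2 = -51*4**2 = -51*16 = -816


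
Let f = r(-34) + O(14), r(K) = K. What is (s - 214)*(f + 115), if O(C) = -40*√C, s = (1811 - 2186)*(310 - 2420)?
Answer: 64073916 - 31641440*√14 ≈ -5.4318e+7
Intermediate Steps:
s = 791250 (s = -375*(-2110) = 791250)
f = -34 - 40*√14 ≈ -183.67
(s - 214)*(f + 115) = (791250 - 214)*((-34 - 40*√14) + 115) = 791036*(81 - 40*√14) = 64073916 - 31641440*√14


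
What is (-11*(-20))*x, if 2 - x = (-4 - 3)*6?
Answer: 9680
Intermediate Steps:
x = 44 (x = 2 - (-4 - 3)*6 = 2 - (-7)*6 = 2 - 1*(-42) = 2 + 42 = 44)
(-11*(-20))*x = -11*(-20)*44 = 220*44 = 9680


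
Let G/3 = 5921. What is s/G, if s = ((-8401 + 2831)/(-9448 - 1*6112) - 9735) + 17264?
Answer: 3905227/9213076 ≈ 0.42388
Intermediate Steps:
G = 17763 (G = 3*5921 = 17763)
s = 11715681/1556 (s = (-5570/(-9448 - 6112) - 9735) + 17264 = (-5570/(-15560) - 9735) + 17264 = (-5570*(-1/15560) - 9735) + 17264 = (557/1556 - 9735) + 17264 = -15147103/1556 + 17264 = 11715681/1556 ≈ 7529.4)
s/G = (11715681/1556)/17763 = (11715681/1556)*(1/17763) = 3905227/9213076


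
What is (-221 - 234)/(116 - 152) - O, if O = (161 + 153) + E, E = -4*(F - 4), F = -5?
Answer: -12145/36 ≈ -337.36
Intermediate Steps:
E = 36 (E = -4*(-5 - 4) = -4*(-9) = 36)
O = 350 (O = (161 + 153) + 36 = 314 + 36 = 350)
(-221 - 234)/(116 - 152) - O = (-221 - 234)/(116 - 152) - 1*350 = -455/(-36) - 350 = -455*(-1/36) - 350 = 455/36 - 350 = -12145/36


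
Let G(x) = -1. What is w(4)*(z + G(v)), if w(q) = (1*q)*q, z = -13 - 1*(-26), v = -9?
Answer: 192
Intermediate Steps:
z = 13 (z = -13 + 26 = 13)
w(q) = q² (w(q) = q*q = q²)
w(4)*(z + G(v)) = 4²*(13 - 1) = 16*12 = 192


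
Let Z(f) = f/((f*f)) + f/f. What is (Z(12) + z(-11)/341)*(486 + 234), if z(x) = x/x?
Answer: 266700/341 ≈ 782.11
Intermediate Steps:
z(x) = 1
Z(f) = 1 + 1/f (Z(f) = f/(f²) + 1 = f/f² + 1 = 1/f + 1 = 1 + 1/f)
(Z(12) + z(-11)/341)*(486 + 234) = ((1 + 12)/12 + 1/341)*(486 + 234) = ((1/12)*13 + 1*(1/341))*720 = (13/12 + 1/341)*720 = (4445/4092)*720 = 266700/341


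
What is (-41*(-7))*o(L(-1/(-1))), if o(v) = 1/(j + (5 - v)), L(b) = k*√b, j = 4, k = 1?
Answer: 287/8 ≈ 35.875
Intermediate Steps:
L(b) = √b (L(b) = 1*√b = √b)
o(v) = 1/(9 - v) (o(v) = 1/(4 + (5 - v)) = 1/(9 - v))
(-41*(-7))*o(L(-1/(-1))) = (-41*(-7))/(9 - √(-1/(-1))) = 287/(9 - √(-1*(-1))) = 287/(9 - √1) = 287/(9 - 1*1) = 287/(9 - 1) = 287/8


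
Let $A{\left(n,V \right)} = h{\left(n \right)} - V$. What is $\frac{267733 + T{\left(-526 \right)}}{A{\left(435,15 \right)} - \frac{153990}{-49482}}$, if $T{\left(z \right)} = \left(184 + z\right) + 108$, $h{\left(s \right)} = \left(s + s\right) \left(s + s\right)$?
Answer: $\frac{735354751}{2080685420} \approx 0.35342$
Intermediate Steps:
$h{\left(s \right)} = 4 s^{2}$ ($h{\left(s \right)} = 2 s 2 s = 4 s^{2}$)
$A{\left(n,V \right)} = - V + 4 n^{2}$ ($A{\left(n,V \right)} = 4 n^{2} - V = - V + 4 n^{2}$)
$T{\left(z \right)} = 292 + z$
$\frac{267733 + T{\left(-526 \right)}}{A{\left(435,15 \right)} - \frac{153990}{-49482}} = \frac{267733 + \left(292 - 526\right)}{\left(\left(-1\right) 15 + 4 \cdot 435^{2}\right) - \frac{153990}{-49482}} = \frac{267733 - 234}{\left(-15 + 4 \cdot 189225\right) - - \frac{8555}{2749}} = \frac{267499}{\left(-15 + 756900\right) + \frac{8555}{2749}} = \frac{267499}{756885 + \frac{8555}{2749}} = \frac{267499}{\frac{2080685420}{2749}} = 267499 \cdot \frac{2749}{2080685420} = \frac{735354751}{2080685420}$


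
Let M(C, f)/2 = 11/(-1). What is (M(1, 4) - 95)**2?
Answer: 13689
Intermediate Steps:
M(C, f) = -22 (M(C, f) = 2*(11/(-1)) = 2*(11*(-1)) = 2*(-11) = -22)
(M(1, 4) - 95)**2 = (-22 - 95)**2 = (-117)**2 = 13689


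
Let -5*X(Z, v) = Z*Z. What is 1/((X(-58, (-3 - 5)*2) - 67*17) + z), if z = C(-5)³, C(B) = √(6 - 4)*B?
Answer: -45295/78940481 + 6250*√2/78940481 ≈ -0.00046182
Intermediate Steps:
X(Z, v) = -Z²/5 (X(Z, v) = -Z*Z/5 = -Z²/5)
C(B) = B*√2 (C(B) = √2*B = B*√2)
z = -250*√2 (z = (-5*√2)³ = -250*√2 ≈ -353.55)
1/((X(-58, (-3 - 5)*2) - 67*17) + z) = 1/((-⅕*(-58)² - 67*17) - 250*√2) = 1/((-⅕*3364 - 1*1139) - 250*√2) = 1/((-3364/5 - 1139) - 250*√2) = 1/(-9059/5 - 250*√2)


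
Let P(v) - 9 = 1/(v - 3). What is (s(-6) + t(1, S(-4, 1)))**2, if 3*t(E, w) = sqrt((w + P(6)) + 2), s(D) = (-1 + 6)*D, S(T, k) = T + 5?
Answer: (270 - sqrt(111))**2/81 ≈ 831.13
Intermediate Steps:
S(T, k) = 5 + T
P(v) = 9 + 1/(-3 + v) (P(v) = 9 + 1/(v - 3) = 9 + 1/(-3 + v))
s(D) = 5*D
t(E, w) = sqrt(34/3 + w)/3 (t(E, w) = sqrt((w + (-26 + 9*6)/(-3 + 6)) + 2)/3 = sqrt((w + (-26 + 54)/3) + 2)/3 = sqrt((w + (1/3)*28) + 2)/3 = sqrt((w + 28/3) + 2)/3 = sqrt((28/3 + w) + 2)/3 = sqrt(34/3 + w)/3)
(s(-6) + t(1, S(-4, 1)))**2 = (5*(-6) + sqrt(102 + 9*(5 - 4))/9)**2 = (-30 + sqrt(102 + 9*1)/9)**2 = (-30 + sqrt(102 + 9)/9)**2 = (-30 + sqrt(111)/9)**2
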